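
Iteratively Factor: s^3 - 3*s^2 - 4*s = (s - 4)*(s^2 + s) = s*(s - 4)*(s + 1)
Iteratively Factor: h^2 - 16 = (h - 4)*(h + 4)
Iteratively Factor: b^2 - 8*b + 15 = (b - 3)*(b - 5)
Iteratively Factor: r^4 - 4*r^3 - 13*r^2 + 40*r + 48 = (r + 1)*(r^3 - 5*r^2 - 8*r + 48) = (r + 1)*(r + 3)*(r^2 - 8*r + 16) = (r - 4)*(r + 1)*(r + 3)*(r - 4)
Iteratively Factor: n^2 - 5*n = (n - 5)*(n)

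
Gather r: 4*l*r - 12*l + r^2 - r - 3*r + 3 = -12*l + r^2 + r*(4*l - 4) + 3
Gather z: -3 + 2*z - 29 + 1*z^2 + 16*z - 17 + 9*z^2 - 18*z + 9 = 10*z^2 - 40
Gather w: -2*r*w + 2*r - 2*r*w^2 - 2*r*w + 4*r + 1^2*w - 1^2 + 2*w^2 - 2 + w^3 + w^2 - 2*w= 6*r + w^3 + w^2*(3 - 2*r) + w*(-4*r - 1) - 3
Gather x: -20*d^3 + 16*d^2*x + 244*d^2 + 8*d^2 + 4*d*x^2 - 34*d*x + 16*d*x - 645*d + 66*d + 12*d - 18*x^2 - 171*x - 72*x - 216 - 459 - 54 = -20*d^3 + 252*d^2 - 567*d + x^2*(4*d - 18) + x*(16*d^2 - 18*d - 243) - 729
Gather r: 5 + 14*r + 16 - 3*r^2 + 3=-3*r^2 + 14*r + 24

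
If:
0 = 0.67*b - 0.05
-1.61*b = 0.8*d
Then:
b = 0.07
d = -0.15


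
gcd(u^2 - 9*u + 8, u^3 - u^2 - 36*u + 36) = u - 1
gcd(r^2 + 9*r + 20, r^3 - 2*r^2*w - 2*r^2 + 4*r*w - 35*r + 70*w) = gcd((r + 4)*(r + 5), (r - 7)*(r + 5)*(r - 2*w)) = r + 5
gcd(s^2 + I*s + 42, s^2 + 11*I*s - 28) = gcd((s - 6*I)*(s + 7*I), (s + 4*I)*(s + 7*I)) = s + 7*I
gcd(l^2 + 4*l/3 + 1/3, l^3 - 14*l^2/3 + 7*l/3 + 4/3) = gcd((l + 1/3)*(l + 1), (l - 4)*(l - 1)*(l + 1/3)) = l + 1/3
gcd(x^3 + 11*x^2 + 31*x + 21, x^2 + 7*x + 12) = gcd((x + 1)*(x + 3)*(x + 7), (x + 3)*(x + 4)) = x + 3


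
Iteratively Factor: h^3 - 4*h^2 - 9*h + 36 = (h + 3)*(h^2 - 7*h + 12) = (h - 3)*(h + 3)*(h - 4)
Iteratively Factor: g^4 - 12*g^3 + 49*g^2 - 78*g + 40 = (g - 5)*(g^3 - 7*g^2 + 14*g - 8) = (g - 5)*(g - 1)*(g^2 - 6*g + 8) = (g - 5)*(g - 2)*(g - 1)*(g - 4)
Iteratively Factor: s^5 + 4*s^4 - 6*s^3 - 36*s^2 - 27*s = (s + 3)*(s^4 + s^3 - 9*s^2 - 9*s) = (s + 1)*(s + 3)*(s^3 - 9*s) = (s + 1)*(s + 3)^2*(s^2 - 3*s) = (s - 3)*(s + 1)*(s + 3)^2*(s)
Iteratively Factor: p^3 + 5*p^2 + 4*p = (p + 1)*(p^2 + 4*p) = (p + 1)*(p + 4)*(p)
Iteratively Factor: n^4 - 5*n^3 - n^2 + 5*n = (n - 5)*(n^3 - n) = (n - 5)*(n + 1)*(n^2 - n) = (n - 5)*(n - 1)*(n + 1)*(n)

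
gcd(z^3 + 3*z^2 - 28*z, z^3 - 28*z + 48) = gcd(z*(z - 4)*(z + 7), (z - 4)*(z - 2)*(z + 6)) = z - 4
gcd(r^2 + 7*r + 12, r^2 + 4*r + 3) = r + 3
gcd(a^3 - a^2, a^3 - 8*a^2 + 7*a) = a^2 - a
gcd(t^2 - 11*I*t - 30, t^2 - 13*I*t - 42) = t - 6*I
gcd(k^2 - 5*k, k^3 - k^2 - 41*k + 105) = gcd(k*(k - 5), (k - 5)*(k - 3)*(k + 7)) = k - 5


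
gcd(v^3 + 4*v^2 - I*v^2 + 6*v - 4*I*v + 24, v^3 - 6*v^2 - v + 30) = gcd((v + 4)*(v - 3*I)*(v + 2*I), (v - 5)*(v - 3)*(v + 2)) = 1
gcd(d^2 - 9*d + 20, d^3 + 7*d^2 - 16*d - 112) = d - 4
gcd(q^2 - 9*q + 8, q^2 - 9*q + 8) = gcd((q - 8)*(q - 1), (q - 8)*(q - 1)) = q^2 - 9*q + 8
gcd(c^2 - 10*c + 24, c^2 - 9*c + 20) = c - 4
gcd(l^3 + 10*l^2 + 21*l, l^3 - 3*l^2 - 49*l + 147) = l + 7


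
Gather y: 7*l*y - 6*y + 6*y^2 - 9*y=6*y^2 + y*(7*l - 15)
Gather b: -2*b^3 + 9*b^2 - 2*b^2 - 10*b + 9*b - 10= -2*b^3 + 7*b^2 - b - 10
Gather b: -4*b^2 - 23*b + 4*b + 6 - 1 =-4*b^2 - 19*b + 5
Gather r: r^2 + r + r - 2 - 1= r^2 + 2*r - 3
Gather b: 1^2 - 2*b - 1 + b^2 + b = b^2 - b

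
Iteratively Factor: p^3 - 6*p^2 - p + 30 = (p + 2)*(p^2 - 8*p + 15) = (p - 5)*(p + 2)*(p - 3)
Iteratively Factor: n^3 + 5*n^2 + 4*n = (n + 4)*(n^2 + n) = (n + 1)*(n + 4)*(n)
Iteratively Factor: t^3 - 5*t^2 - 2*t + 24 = (t + 2)*(t^2 - 7*t + 12) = (t - 3)*(t + 2)*(t - 4)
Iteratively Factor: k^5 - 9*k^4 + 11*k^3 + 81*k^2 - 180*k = (k - 4)*(k^4 - 5*k^3 - 9*k^2 + 45*k) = (k - 4)*(k + 3)*(k^3 - 8*k^2 + 15*k) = (k - 5)*(k - 4)*(k + 3)*(k^2 - 3*k) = k*(k - 5)*(k - 4)*(k + 3)*(k - 3)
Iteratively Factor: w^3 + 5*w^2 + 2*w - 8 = (w - 1)*(w^2 + 6*w + 8) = (w - 1)*(w + 2)*(w + 4)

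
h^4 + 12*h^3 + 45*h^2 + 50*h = h*(h + 2)*(h + 5)^2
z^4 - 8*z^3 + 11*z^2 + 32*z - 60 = (z - 5)*(z - 3)*(z - 2)*(z + 2)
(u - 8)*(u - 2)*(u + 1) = u^3 - 9*u^2 + 6*u + 16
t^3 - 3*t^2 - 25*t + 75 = (t - 5)*(t - 3)*(t + 5)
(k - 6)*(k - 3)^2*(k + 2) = k^4 - 10*k^3 + 21*k^2 + 36*k - 108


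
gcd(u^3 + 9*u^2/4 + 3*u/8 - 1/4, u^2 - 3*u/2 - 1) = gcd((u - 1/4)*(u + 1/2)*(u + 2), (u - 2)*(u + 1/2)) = u + 1/2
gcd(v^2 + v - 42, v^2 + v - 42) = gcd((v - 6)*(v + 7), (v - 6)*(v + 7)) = v^2 + v - 42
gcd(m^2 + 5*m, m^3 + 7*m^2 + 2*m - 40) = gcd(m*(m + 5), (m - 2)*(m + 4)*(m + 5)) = m + 5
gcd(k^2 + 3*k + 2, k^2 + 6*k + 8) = k + 2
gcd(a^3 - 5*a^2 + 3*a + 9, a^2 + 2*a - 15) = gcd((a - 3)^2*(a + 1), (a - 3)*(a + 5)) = a - 3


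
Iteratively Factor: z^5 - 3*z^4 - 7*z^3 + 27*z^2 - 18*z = (z + 3)*(z^4 - 6*z^3 + 11*z^2 - 6*z) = (z - 2)*(z + 3)*(z^3 - 4*z^2 + 3*z) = z*(z - 2)*(z + 3)*(z^2 - 4*z + 3) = z*(z - 2)*(z - 1)*(z + 3)*(z - 3)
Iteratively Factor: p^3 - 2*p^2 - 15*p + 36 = (p - 3)*(p^2 + p - 12) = (p - 3)*(p + 4)*(p - 3)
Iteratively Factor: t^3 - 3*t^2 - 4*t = (t + 1)*(t^2 - 4*t) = (t - 4)*(t + 1)*(t)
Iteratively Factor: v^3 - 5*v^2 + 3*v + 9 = (v - 3)*(v^2 - 2*v - 3) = (v - 3)*(v + 1)*(v - 3)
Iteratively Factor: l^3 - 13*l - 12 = (l - 4)*(l^2 + 4*l + 3) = (l - 4)*(l + 3)*(l + 1)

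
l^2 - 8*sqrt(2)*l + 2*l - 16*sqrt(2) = (l + 2)*(l - 8*sqrt(2))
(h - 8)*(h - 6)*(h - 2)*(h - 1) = h^4 - 17*h^3 + 92*h^2 - 172*h + 96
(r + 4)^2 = r^2 + 8*r + 16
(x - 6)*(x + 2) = x^2 - 4*x - 12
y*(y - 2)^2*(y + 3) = y^4 - y^3 - 8*y^2 + 12*y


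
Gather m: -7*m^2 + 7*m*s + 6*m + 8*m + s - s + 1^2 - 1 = -7*m^2 + m*(7*s + 14)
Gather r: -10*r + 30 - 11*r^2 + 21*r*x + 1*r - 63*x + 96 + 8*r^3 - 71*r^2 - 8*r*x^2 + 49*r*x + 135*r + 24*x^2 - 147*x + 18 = 8*r^3 - 82*r^2 + r*(-8*x^2 + 70*x + 126) + 24*x^2 - 210*x + 144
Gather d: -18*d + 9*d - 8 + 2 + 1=-9*d - 5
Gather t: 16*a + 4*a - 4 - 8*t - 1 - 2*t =20*a - 10*t - 5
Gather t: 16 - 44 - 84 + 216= 104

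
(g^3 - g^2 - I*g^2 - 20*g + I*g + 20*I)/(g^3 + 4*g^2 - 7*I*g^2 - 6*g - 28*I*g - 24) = (g - 5)/(g - 6*I)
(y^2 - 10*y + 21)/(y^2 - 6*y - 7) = (y - 3)/(y + 1)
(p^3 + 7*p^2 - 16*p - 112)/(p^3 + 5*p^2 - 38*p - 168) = (p - 4)/(p - 6)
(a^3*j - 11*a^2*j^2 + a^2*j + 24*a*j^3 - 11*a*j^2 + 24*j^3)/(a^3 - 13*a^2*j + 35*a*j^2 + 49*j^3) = j*(a^3 - 11*a^2*j + a^2 + 24*a*j^2 - 11*a*j + 24*j^2)/(a^3 - 13*a^2*j + 35*a*j^2 + 49*j^3)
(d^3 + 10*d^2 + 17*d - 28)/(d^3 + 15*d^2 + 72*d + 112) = (d - 1)/(d + 4)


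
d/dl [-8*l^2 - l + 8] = -16*l - 1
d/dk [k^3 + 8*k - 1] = 3*k^2 + 8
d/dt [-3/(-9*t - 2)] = -27/(9*t + 2)^2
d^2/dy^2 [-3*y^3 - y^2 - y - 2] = -18*y - 2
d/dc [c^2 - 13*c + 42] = 2*c - 13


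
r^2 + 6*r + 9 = (r + 3)^2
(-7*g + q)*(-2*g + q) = 14*g^2 - 9*g*q + q^2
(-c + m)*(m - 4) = -c*m + 4*c + m^2 - 4*m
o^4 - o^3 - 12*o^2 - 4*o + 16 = (o - 4)*(o - 1)*(o + 2)^2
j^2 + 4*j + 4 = (j + 2)^2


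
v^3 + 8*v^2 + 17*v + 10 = (v + 1)*(v + 2)*(v + 5)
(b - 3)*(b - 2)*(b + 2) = b^3 - 3*b^2 - 4*b + 12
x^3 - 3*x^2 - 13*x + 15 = (x - 5)*(x - 1)*(x + 3)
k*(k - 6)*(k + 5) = k^3 - k^2 - 30*k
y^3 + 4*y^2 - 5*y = y*(y - 1)*(y + 5)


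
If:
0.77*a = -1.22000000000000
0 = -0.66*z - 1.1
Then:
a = -1.58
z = -1.67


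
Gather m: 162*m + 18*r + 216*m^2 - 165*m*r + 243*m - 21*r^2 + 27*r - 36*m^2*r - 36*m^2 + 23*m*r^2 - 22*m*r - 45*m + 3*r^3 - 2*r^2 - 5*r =m^2*(180 - 36*r) + m*(23*r^2 - 187*r + 360) + 3*r^3 - 23*r^2 + 40*r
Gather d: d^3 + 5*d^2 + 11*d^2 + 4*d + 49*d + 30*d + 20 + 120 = d^3 + 16*d^2 + 83*d + 140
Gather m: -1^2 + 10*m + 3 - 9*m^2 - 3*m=-9*m^2 + 7*m + 2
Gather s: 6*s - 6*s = 0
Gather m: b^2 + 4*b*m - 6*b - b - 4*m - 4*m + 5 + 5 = b^2 - 7*b + m*(4*b - 8) + 10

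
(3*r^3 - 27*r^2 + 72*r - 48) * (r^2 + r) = 3*r^5 - 24*r^4 + 45*r^3 + 24*r^2 - 48*r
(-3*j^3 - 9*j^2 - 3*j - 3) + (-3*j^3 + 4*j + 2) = -6*j^3 - 9*j^2 + j - 1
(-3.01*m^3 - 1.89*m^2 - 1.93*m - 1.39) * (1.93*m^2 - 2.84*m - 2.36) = -5.8093*m^5 + 4.9007*m^4 + 8.7463*m^3 + 7.2589*m^2 + 8.5024*m + 3.2804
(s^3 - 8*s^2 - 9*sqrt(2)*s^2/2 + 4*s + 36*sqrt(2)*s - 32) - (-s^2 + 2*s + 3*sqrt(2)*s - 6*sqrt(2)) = s^3 - 7*s^2 - 9*sqrt(2)*s^2/2 + 2*s + 33*sqrt(2)*s - 32 + 6*sqrt(2)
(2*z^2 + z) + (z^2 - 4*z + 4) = 3*z^2 - 3*z + 4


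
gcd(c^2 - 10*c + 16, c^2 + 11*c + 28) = 1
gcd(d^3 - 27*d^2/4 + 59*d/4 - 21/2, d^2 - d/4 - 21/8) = d - 7/4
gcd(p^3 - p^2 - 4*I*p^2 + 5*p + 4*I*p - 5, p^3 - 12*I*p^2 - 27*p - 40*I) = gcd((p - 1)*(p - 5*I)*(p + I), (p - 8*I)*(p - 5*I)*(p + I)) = p^2 - 4*I*p + 5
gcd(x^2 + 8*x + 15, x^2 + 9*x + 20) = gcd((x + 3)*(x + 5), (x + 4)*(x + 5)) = x + 5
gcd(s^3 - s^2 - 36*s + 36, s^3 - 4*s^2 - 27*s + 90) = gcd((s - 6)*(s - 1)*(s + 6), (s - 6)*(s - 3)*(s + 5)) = s - 6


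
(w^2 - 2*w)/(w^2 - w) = (w - 2)/(w - 1)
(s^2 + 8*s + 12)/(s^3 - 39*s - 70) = (s + 6)/(s^2 - 2*s - 35)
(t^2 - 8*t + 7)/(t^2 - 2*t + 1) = (t - 7)/(t - 1)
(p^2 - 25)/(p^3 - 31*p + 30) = (p + 5)/(p^2 + 5*p - 6)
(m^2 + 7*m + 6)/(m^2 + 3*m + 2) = (m + 6)/(m + 2)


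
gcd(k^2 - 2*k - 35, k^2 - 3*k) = 1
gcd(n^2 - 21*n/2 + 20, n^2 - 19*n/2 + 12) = n - 8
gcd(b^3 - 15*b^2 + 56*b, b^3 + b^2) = b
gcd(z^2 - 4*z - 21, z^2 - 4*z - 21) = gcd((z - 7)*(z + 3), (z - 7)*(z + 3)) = z^2 - 4*z - 21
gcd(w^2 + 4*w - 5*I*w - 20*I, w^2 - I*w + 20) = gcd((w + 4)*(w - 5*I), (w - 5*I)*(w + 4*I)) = w - 5*I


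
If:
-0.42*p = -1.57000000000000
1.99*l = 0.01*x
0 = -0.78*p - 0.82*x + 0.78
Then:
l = -0.01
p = 3.74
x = -2.60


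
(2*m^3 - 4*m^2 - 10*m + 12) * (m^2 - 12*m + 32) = 2*m^5 - 28*m^4 + 102*m^3 + 4*m^2 - 464*m + 384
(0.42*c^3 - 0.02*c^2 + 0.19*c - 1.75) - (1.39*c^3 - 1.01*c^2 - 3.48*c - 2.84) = -0.97*c^3 + 0.99*c^2 + 3.67*c + 1.09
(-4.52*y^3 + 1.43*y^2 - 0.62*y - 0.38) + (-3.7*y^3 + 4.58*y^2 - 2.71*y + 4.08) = -8.22*y^3 + 6.01*y^2 - 3.33*y + 3.7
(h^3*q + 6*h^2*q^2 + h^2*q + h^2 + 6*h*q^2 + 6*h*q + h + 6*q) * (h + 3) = h^4*q + 6*h^3*q^2 + 4*h^3*q + h^3 + 24*h^2*q^2 + 9*h^2*q + 4*h^2 + 18*h*q^2 + 24*h*q + 3*h + 18*q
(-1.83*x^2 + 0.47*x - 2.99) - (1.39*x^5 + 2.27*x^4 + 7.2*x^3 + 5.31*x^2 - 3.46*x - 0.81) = -1.39*x^5 - 2.27*x^4 - 7.2*x^3 - 7.14*x^2 + 3.93*x - 2.18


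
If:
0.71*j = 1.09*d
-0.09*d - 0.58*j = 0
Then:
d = 0.00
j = 0.00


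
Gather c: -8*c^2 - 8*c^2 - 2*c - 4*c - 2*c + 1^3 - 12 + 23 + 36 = -16*c^2 - 8*c + 48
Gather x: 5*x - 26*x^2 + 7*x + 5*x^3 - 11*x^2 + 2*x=5*x^3 - 37*x^2 + 14*x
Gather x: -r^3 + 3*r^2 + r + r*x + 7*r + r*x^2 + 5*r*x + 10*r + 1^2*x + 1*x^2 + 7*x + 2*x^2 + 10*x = -r^3 + 3*r^2 + 18*r + x^2*(r + 3) + x*(6*r + 18)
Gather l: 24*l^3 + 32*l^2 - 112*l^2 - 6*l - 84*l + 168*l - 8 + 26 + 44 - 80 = 24*l^3 - 80*l^2 + 78*l - 18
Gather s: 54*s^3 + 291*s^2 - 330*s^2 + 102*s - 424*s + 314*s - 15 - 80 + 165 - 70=54*s^3 - 39*s^2 - 8*s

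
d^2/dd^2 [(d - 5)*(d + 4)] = 2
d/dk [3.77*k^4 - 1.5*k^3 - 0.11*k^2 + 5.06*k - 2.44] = 15.08*k^3 - 4.5*k^2 - 0.22*k + 5.06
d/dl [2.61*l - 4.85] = 2.61000000000000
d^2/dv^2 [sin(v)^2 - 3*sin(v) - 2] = 3*sin(v) + 2*cos(2*v)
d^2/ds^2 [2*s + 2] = 0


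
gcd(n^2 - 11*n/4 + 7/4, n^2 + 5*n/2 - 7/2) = n - 1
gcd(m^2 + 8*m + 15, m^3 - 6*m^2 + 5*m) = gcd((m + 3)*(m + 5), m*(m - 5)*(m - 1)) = 1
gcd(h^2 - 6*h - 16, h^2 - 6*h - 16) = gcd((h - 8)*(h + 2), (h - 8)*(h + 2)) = h^2 - 6*h - 16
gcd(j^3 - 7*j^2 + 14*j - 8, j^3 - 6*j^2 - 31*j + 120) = 1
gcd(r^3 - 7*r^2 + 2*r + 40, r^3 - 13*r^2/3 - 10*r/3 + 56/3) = r^2 - 2*r - 8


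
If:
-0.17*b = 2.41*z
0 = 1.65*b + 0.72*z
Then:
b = 0.00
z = 0.00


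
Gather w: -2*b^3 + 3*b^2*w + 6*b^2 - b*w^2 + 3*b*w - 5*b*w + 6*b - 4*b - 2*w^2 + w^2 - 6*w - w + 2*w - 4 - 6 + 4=-2*b^3 + 6*b^2 + 2*b + w^2*(-b - 1) + w*(3*b^2 - 2*b - 5) - 6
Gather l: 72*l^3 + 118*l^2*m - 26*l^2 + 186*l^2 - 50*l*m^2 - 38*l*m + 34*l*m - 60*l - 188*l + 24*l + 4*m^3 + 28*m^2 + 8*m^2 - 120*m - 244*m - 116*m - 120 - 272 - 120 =72*l^3 + l^2*(118*m + 160) + l*(-50*m^2 - 4*m - 224) + 4*m^3 + 36*m^2 - 480*m - 512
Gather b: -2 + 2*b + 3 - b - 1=b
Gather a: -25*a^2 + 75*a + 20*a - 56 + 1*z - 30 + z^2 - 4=-25*a^2 + 95*a + z^2 + z - 90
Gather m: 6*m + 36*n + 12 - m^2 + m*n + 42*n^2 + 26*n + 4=-m^2 + m*(n + 6) + 42*n^2 + 62*n + 16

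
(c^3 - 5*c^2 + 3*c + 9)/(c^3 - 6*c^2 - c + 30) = (c^2 - 2*c - 3)/(c^2 - 3*c - 10)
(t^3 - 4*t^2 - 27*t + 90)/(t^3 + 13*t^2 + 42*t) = (t^3 - 4*t^2 - 27*t + 90)/(t*(t^2 + 13*t + 42))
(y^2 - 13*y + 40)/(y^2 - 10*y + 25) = (y - 8)/(y - 5)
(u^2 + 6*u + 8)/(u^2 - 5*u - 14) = (u + 4)/(u - 7)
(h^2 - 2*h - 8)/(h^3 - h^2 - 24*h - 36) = (h - 4)/(h^2 - 3*h - 18)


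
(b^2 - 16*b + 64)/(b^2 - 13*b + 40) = (b - 8)/(b - 5)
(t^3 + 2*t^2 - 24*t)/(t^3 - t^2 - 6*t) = (-t^2 - 2*t + 24)/(-t^2 + t + 6)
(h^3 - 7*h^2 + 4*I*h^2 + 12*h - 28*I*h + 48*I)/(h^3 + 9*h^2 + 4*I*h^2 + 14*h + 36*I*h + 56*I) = (h^2 - 7*h + 12)/(h^2 + 9*h + 14)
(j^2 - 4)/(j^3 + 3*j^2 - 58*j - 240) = (j^2 - 4)/(j^3 + 3*j^2 - 58*j - 240)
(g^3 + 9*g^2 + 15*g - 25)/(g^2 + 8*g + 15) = (g^2 + 4*g - 5)/(g + 3)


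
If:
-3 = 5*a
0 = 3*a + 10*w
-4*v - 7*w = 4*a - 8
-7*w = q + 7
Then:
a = -3/5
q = -413/50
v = 457/200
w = 9/50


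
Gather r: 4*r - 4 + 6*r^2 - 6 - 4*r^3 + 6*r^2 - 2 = -4*r^3 + 12*r^2 + 4*r - 12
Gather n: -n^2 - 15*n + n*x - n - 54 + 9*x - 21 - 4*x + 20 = -n^2 + n*(x - 16) + 5*x - 55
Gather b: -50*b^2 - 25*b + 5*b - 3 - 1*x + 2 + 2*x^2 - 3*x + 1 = -50*b^2 - 20*b + 2*x^2 - 4*x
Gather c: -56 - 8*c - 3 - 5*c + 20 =-13*c - 39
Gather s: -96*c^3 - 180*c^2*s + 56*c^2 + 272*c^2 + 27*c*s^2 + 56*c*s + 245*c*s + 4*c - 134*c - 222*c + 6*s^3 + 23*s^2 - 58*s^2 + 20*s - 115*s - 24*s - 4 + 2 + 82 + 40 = -96*c^3 + 328*c^2 - 352*c + 6*s^3 + s^2*(27*c - 35) + s*(-180*c^2 + 301*c - 119) + 120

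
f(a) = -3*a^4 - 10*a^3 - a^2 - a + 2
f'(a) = -12*a^3 - 30*a^2 - 2*a - 1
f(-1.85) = 28.60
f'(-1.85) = -24.00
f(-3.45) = -20.82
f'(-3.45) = 141.59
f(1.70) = -76.78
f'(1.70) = -150.06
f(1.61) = -64.09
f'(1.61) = -132.06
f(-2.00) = 32.00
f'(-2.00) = -21.00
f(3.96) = -1376.37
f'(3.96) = -1224.56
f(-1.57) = 21.58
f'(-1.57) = -25.37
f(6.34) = -7440.00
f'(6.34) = -4277.63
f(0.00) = 2.00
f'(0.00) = -1.00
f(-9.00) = -12463.00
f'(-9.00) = 6335.00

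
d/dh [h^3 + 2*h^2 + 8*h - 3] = 3*h^2 + 4*h + 8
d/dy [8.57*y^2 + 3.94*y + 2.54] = 17.14*y + 3.94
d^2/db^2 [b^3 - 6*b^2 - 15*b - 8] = 6*b - 12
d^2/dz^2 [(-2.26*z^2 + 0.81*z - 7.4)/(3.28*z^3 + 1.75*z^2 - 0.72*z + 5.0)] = (-48.627968*z^6 + 52.285824*z^5 - 959.472816*z^4 - 157.628158*z^3 - 71.87796*z^2 + 741.579*z + 14.65968)/(35.287552*z^9 + 56.4816*z^8 + 6.896856*z^7 + 141.938575*z^6 + 170.686056*z^5 - 22.1889*z^4 + 207.826752*z^3 + 139.026*z^2 - 54.0*z + 125.0)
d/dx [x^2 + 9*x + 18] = 2*x + 9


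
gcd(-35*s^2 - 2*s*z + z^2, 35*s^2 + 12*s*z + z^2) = 5*s + z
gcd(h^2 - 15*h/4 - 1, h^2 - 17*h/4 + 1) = h - 4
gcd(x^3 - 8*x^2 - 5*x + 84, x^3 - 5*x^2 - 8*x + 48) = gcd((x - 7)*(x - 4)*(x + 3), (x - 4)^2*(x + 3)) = x^2 - x - 12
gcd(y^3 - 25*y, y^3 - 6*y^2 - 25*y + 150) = y^2 - 25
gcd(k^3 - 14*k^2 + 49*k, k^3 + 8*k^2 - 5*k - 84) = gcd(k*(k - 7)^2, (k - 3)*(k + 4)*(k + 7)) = 1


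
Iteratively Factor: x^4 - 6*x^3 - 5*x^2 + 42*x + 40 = (x - 4)*(x^3 - 2*x^2 - 13*x - 10) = (x - 4)*(x + 2)*(x^2 - 4*x - 5) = (x - 4)*(x + 1)*(x + 2)*(x - 5)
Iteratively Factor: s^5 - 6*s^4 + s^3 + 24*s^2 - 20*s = (s + 2)*(s^4 - 8*s^3 + 17*s^2 - 10*s) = (s - 2)*(s + 2)*(s^3 - 6*s^2 + 5*s) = (s - 5)*(s - 2)*(s + 2)*(s^2 - s) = (s - 5)*(s - 2)*(s - 1)*(s + 2)*(s)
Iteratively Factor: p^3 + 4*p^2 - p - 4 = (p + 1)*(p^2 + 3*p - 4) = (p - 1)*(p + 1)*(p + 4)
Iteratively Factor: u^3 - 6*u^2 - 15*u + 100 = (u + 4)*(u^2 - 10*u + 25) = (u - 5)*(u + 4)*(u - 5)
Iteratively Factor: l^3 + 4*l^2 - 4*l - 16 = (l - 2)*(l^2 + 6*l + 8) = (l - 2)*(l + 2)*(l + 4)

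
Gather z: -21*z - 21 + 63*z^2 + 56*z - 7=63*z^2 + 35*z - 28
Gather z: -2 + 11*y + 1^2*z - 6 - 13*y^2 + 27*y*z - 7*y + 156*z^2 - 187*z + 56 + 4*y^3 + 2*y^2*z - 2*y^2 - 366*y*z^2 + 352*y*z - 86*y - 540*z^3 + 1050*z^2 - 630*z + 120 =4*y^3 - 15*y^2 - 82*y - 540*z^3 + z^2*(1206 - 366*y) + z*(2*y^2 + 379*y - 816) + 168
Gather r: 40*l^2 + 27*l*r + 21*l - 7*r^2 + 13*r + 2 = 40*l^2 + 21*l - 7*r^2 + r*(27*l + 13) + 2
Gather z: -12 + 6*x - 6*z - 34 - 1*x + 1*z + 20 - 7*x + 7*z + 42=-2*x + 2*z + 16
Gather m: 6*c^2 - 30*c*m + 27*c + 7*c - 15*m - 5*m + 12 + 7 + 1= 6*c^2 + 34*c + m*(-30*c - 20) + 20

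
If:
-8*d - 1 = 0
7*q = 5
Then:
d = -1/8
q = 5/7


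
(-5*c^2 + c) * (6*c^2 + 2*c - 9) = -30*c^4 - 4*c^3 + 47*c^2 - 9*c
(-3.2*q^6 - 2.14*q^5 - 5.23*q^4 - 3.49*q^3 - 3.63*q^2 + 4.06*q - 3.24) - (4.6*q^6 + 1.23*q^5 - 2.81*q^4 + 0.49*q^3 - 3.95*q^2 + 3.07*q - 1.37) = -7.8*q^6 - 3.37*q^5 - 2.42*q^4 - 3.98*q^3 + 0.32*q^2 + 0.99*q - 1.87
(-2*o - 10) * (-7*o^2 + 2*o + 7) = 14*o^3 + 66*o^2 - 34*o - 70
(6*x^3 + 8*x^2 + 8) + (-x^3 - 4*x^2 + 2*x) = 5*x^3 + 4*x^2 + 2*x + 8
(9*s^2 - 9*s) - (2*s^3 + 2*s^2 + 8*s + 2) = -2*s^3 + 7*s^2 - 17*s - 2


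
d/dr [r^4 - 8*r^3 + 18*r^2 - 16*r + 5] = 4*r^3 - 24*r^2 + 36*r - 16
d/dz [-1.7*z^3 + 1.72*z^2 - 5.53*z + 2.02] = -5.1*z^2 + 3.44*z - 5.53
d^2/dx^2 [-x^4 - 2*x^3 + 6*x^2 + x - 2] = -12*x^2 - 12*x + 12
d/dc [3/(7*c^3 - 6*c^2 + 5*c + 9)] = 3*(-21*c^2 + 12*c - 5)/(7*c^3 - 6*c^2 + 5*c + 9)^2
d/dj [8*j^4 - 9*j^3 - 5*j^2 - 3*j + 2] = 32*j^3 - 27*j^2 - 10*j - 3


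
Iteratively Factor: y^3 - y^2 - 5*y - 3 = (y + 1)*(y^2 - 2*y - 3) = (y + 1)^2*(y - 3)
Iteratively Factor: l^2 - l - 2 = (l - 2)*(l + 1)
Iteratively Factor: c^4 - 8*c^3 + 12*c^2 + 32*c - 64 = (c + 2)*(c^3 - 10*c^2 + 32*c - 32) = (c - 4)*(c + 2)*(c^2 - 6*c + 8) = (c - 4)^2*(c + 2)*(c - 2)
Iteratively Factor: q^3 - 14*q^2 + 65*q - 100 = (q - 5)*(q^2 - 9*q + 20) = (q - 5)^2*(q - 4)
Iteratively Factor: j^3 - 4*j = (j)*(j^2 - 4) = j*(j + 2)*(j - 2)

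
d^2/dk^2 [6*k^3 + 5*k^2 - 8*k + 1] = 36*k + 10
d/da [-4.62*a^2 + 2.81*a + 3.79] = 2.81 - 9.24*a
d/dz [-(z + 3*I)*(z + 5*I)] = -2*z - 8*I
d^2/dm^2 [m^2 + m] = 2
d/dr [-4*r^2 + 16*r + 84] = 16 - 8*r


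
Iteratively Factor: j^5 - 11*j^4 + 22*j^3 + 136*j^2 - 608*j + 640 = (j - 4)*(j^4 - 7*j^3 - 6*j^2 + 112*j - 160) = (j - 5)*(j - 4)*(j^3 - 2*j^2 - 16*j + 32) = (j - 5)*(j - 4)^2*(j^2 + 2*j - 8) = (j - 5)*(j - 4)^2*(j - 2)*(j + 4)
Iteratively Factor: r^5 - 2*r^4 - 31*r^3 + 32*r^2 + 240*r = (r + 3)*(r^4 - 5*r^3 - 16*r^2 + 80*r) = (r + 3)*(r + 4)*(r^3 - 9*r^2 + 20*r) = r*(r + 3)*(r + 4)*(r^2 - 9*r + 20) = r*(r - 4)*(r + 3)*(r + 4)*(r - 5)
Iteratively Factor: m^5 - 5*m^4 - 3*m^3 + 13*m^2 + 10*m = (m)*(m^4 - 5*m^3 - 3*m^2 + 13*m + 10) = m*(m - 5)*(m^3 - 3*m - 2) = m*(m - 5)*(m + 1)*(m^2 - m - 2) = m*(m - 5)*(m - 2)*(m + 1)*(m + 1)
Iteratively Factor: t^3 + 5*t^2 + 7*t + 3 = (t + 1)*(t^2 + 4*t + 3) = (t + 1)*(t + 3)*(t + 1)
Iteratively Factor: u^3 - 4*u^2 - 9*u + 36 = (u - 4)*(u^2 - 9) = (u - 4)*(u - 3)*(u + 3)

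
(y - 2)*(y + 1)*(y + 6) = y^3 + 5*y^2 - 8*y - 12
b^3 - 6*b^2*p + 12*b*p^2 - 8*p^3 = (b - 2*p)^3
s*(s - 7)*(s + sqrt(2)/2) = s^3 - 7*s^2 + sqrt(2)*s^2/2 - 7*sqrt(2)*s/2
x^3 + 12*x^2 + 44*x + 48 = (x + 2)*(x + 4)*(x + 6)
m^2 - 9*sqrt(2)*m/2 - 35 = (m - 7*sqrt(2))*(m + 5*sqrt(2)/2)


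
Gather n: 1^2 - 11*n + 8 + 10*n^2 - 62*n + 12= 10*n^2 - 73*n + 21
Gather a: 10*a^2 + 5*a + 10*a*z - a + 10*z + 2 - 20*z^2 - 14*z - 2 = 10*a^2 + a*(10*z + 4) - 20*z^2 - 4*z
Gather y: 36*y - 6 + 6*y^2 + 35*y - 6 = 6*y^2 + 71*y - 12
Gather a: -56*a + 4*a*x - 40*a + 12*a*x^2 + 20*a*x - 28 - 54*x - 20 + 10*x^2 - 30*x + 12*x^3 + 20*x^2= a*(12*x^2 + 24*x - 96) + 12*x^3 + 30*x^2 - 84*x - 48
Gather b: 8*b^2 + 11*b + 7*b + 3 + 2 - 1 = 8*b^2 + 18*b + 4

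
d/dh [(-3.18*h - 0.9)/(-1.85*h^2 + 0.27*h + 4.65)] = (5.883*h^2 - 0.8586*h - (3.18*h + 0.9)*(3.7*h - 0.27) - 14.787)/(-1.85*h^2 + 0.27*h + 4.65)^2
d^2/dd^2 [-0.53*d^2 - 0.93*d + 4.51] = -1.06000000000000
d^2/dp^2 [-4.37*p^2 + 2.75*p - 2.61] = -8.74000000000000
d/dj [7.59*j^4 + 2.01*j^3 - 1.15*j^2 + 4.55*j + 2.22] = 30.36*j^3 + 6.03*j^2 - 2.3*j + 4.55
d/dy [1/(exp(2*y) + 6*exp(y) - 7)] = 2*(-exp(y) - 3)*exp(y)/(exp(2*y) + 6*exp(y) - 7)^2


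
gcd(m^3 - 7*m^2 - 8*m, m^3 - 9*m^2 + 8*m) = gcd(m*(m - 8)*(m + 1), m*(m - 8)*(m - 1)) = m^2 - 8*m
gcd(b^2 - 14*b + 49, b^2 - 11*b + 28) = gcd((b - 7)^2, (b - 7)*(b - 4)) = b - 7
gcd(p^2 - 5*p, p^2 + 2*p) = p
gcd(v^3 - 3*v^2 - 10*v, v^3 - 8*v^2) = v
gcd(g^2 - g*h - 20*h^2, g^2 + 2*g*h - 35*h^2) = g - 5*h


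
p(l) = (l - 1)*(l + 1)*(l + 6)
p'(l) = (l - 1)*(l + 1) + (l - 1)*(l + 6) + (l + 1)*(l + 6)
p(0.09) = -6.04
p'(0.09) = 0.10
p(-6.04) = -1.42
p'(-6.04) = 35.96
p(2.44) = 41.81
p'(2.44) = 46.14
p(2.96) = 69.54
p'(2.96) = 60.80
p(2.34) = 37.33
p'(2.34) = 43.51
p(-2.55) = 18.98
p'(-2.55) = -12.09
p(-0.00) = -6.00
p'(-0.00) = -1.00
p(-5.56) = 13.16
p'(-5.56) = 25.02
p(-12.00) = -858.00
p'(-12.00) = 287.00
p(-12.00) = -858.00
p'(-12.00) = 287.00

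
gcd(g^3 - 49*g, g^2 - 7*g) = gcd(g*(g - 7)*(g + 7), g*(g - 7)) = g^2 - 7*g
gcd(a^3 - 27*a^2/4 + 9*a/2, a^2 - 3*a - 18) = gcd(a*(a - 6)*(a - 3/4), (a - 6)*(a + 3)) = a - 6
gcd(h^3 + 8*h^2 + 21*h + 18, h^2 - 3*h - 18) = h + 3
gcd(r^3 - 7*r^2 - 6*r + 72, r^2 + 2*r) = 1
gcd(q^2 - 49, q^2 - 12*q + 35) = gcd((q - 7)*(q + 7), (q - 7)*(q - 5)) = q - 7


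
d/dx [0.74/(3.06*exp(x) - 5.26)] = -2.2644*exp(x)/(3.06*exp(x) - 5.26)^2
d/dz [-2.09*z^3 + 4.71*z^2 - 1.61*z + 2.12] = -6.27*z^2 + 9.42*z - 1.61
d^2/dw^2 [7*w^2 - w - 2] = 14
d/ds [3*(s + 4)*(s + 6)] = 6*s + 30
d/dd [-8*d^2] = -16*d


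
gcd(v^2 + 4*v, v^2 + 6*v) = v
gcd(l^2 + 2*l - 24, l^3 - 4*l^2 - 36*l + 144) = l^2 + 2*l - 24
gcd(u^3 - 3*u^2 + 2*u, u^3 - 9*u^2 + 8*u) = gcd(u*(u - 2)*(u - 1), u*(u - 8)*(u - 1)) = u^2 - u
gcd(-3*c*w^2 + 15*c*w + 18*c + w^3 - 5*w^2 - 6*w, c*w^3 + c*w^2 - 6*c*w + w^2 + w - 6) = 1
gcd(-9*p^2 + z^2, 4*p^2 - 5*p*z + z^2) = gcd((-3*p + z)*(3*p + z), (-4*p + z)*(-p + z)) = 1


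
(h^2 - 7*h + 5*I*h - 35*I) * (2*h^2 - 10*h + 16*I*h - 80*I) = 2*h^4 - 24*h^3 + 26*I*h^3 - 10*h^2 - 312*I*h^2 + 960*h + 910*I*h - 2800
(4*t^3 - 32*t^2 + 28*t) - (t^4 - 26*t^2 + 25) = -t^4 + 4*t^3 - 6*t^2 + 28*t - 25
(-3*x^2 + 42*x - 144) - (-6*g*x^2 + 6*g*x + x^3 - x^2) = 6*g*x^2 - 6*g*x - x^3 - 2*x^2 + 42*x - 144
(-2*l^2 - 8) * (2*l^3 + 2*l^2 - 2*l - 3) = -4*l^5 - 4*l^4 - 12*l^3 - 10*l^2 + 16*l + 24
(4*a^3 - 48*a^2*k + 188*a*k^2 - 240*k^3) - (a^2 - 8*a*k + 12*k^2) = 4*a^3 - 48*a^2*k - a^2 + 188*a*k^2 + 8*a*k - 240*k^3 - 12*k^2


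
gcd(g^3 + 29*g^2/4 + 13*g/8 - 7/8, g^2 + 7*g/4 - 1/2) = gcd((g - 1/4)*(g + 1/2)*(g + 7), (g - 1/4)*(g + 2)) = g - 1/4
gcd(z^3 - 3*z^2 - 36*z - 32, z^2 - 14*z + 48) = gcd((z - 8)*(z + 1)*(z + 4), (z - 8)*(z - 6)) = z - 8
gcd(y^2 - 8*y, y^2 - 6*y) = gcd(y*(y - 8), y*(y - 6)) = y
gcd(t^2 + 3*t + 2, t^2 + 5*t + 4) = t + 1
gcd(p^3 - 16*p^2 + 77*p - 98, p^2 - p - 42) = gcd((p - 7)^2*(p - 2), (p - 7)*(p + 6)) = p - 7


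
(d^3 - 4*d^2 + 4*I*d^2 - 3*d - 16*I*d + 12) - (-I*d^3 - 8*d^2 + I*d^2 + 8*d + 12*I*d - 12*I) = d^3 + I*d^3 + 4*d^2 + 3*I*d^2 - 11*d - 28*I*d + 12 + 12*I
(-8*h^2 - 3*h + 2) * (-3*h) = 24*h^3 + 9*h^2 - 6*h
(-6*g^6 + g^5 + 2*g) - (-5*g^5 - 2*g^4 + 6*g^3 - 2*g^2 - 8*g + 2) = -6*g^6 + 6*g^5 + 2*g^4 - 6*g^3 + 2*g^2 + 10*g - 2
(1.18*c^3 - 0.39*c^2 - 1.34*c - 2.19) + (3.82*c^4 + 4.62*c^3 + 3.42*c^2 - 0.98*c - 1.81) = 3.82*c^4 + 5.8*c^3 + 3.03*c^2 - 2.32*c - 4.0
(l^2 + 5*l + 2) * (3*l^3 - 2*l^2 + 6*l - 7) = 3*l^5 + 13*l^4 + 2*l^3 + 19*l^2 - 23*l - 14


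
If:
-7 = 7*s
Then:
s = -1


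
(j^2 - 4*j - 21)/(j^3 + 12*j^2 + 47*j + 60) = (j - 7)/(j^2 + 9*j + 20)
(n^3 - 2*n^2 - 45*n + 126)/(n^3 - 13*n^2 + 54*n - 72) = (n + 7)/(n - 4)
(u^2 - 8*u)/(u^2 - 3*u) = (u - 8)/(u - 3)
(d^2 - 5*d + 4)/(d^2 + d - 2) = (d - 4)/(d + 2)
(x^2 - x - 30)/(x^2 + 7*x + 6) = (x^2 - x - 30)/(x^2 + 7*x + 6)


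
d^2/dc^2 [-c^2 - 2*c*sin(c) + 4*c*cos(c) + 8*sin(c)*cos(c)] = 2*c*sin(c) - 4*c*cos(c) - 8*sin(c) - 16*sin(2*c) - 4*cos(c) - 2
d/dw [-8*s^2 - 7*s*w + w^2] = -7*s + 2*w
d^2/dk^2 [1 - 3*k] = 0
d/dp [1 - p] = -1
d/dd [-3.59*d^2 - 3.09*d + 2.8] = -7.18*d - 3.09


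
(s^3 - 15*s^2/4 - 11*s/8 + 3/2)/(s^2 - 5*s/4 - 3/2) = (s^2 - 9*s/2 + 2)/(s - 2)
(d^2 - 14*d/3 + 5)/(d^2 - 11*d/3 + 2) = (3*d - 5)/(3*d - 2)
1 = 1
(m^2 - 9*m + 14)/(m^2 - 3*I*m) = (m^2 - 9*m + 14)/(m*(m - 3*I))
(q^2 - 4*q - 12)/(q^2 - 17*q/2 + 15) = 2*(q + 2)/(2*q - 5)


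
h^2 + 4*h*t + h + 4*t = (h + 1)*(h + 4*t)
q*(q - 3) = q^2 - 3*q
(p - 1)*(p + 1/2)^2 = p^3 - 3*p/4 - 1/4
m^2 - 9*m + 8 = (m - 8)*(m - 1)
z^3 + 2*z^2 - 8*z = z*(z - 2)*(z + 4)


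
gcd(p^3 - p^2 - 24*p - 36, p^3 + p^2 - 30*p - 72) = p^2 - 3*p - 18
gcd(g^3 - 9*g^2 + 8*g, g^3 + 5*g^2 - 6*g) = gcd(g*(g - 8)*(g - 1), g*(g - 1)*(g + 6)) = g^2 - g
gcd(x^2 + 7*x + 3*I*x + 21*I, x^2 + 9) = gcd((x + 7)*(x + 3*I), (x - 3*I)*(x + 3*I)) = x + 3*I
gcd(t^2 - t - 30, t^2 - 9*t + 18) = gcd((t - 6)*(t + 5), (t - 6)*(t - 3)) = t - 6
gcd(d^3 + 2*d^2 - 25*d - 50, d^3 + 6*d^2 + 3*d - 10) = d^2 + 7*d + 10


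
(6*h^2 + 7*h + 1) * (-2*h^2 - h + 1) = -12*h^4 - 20*h^3 - 3*h^2 + 6*h + 1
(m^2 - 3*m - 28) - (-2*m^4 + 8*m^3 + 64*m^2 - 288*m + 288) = 2*m^4 - 8*m^3 - 63*m^2 + 285*m - 316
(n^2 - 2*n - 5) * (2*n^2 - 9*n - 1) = 2*n^4 - 13*n^3 + 7*n^2 + 47*n + 5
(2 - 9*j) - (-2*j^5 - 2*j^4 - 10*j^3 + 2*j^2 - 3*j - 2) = 2*j^5 + 2*j^4 + 10*j^3 - 2*j^2 - 6*j + 4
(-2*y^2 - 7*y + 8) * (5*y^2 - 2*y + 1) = -10*y^4 - 31*y^3 + 52*y^2 - 23*y + 8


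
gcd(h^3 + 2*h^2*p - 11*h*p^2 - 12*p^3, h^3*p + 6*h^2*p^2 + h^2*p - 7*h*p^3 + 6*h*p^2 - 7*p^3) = 1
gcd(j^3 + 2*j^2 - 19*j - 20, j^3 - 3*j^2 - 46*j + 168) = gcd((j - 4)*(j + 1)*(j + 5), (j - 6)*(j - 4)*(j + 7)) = j - 4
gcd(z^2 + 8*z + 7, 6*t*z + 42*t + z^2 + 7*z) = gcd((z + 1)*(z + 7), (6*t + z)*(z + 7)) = z + 7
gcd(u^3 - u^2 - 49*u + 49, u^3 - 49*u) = u^2 - 49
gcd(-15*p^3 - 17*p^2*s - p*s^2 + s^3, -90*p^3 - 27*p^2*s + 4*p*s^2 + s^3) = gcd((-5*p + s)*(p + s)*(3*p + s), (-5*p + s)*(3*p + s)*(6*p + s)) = 15*p^2 + 2*p*s - s^2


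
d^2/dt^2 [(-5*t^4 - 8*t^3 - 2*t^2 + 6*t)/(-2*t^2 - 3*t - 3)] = 2*(20*t^6 + 90*t^5 + 225*t^4 + 348*t^3 + 450*t^2 + 324*t + 72)/(8*t^6 + 36*t^5 + 90*t^4 + 135*t^3 + 135*t^2 + 81*t + 27)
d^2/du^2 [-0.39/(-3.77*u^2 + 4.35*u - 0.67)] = (-11.086062*u^2 + 12.79161*u + 0.39*(7.54*u - 4.35)*(15.08*u - 8.7) - 1.970202)/(3.77*u^2 - 4.35*u + 0.67)^3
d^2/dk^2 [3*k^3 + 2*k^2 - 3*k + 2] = 18*k + 4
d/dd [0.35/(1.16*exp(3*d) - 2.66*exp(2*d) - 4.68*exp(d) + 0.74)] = (-1.218*exp(2*d) + 1.862*exp(d) + 1.638)*exp(d)/(1.16*exp(3*d) - 2.66*exp(2*d) - 4.68*exp(d) + 0.74)^2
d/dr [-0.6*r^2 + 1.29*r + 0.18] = 1.29 - 1.2*r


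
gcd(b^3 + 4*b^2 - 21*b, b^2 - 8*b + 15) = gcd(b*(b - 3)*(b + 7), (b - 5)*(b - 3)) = b - 3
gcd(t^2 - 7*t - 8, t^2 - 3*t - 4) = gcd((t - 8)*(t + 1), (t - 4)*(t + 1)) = t + 1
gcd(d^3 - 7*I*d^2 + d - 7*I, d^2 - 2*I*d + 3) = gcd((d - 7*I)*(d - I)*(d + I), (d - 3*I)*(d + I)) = d + I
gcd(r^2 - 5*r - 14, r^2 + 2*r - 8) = 1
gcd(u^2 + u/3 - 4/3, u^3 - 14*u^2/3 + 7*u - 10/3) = u - 1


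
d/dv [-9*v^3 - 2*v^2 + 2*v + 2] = -27*v^2 - 4*v + 2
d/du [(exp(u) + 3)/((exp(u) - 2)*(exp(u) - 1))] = (-exp(2*u) - 6*exp(u) + 11)*exp(u)/(exp(4*u) - 6*exp(3*u) + 13*exp(2*u) - 12*exp(u) + 4)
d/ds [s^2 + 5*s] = 2*s + 5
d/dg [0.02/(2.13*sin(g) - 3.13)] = -0.0426*cos(g)/(2.13*sin(g) - 3.13)^2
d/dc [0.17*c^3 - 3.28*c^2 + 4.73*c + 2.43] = 0.51*c^2 - 6.56*c + 4.73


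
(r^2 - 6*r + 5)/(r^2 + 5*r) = (r^2 - 6*r + 5)/(r*(r + 5))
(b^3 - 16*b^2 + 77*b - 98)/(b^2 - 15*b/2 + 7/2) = 2*(b^2 - 9*b + 14)/(2*b - 1)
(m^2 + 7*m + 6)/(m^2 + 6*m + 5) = (m + 6)/(m + 5)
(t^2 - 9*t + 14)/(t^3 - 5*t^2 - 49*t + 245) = (t - 2)/(t^2 + 2*t - 35)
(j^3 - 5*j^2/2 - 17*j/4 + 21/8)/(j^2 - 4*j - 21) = (-8*j^3 + 20*j^2 + 34*j - 21)/(8*(-j^2 + 4*j + 21))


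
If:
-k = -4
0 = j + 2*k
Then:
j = -8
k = 4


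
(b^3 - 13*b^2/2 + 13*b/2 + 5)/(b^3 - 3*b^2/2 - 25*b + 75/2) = (2*b^2 - 3*b - 2)/(2*b^2 + 7*b - 15)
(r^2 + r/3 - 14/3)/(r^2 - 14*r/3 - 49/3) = (r - 2)/(r - 7)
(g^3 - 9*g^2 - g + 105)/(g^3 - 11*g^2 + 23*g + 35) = (g + 3)/(g + 1)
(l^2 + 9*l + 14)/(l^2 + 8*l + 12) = (l + 7)/(l + 6)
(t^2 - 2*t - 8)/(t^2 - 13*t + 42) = (t^2 - 2*t - 8)/(t^2 - 13*t + 42)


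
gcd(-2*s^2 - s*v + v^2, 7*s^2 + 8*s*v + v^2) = s + v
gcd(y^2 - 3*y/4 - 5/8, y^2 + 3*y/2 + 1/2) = y + 1/2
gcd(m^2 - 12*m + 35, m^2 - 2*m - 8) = 1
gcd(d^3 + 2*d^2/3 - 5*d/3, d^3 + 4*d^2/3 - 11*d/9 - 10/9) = d^2 + 2*d/3 - 5/3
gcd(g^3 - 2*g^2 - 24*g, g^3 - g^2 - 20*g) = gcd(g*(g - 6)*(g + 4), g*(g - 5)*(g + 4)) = g^2 + 4*g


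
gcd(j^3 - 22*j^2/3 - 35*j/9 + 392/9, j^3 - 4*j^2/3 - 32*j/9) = j - 8/3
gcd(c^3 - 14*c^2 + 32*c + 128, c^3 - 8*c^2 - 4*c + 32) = c^2 - 6*c - 16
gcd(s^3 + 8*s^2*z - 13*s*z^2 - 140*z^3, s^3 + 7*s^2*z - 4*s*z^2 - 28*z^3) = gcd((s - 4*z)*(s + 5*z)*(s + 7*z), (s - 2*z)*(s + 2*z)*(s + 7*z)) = s + 7*z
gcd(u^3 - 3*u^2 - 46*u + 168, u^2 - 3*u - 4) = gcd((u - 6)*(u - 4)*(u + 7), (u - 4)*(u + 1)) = u - 4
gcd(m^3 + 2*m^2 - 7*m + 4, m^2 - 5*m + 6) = 1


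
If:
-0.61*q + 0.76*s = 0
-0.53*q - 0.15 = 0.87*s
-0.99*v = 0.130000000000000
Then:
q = -0.12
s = -0.10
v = -0.13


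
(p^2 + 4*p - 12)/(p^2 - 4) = (p + 6)/(p + 2)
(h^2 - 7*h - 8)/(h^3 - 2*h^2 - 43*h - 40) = 1/(h + 5)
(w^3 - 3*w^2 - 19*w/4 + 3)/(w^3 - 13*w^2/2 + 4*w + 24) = (w - 1/2)/(w - 4)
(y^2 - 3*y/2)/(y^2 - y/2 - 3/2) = y/(y + 1)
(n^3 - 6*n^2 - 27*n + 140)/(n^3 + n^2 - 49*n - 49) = (n^2 + n - 20)/(n^2 + 8*n + 7)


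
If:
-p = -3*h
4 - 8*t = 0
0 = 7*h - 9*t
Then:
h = 9/14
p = 27/14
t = 1/2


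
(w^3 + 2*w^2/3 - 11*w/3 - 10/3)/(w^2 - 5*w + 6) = (3*w^2 + 8*w + 5)/(3*(w - 3))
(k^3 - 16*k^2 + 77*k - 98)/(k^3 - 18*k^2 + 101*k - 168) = (k^2 - 9*k + 14)/(k^2 - 11*k + 24)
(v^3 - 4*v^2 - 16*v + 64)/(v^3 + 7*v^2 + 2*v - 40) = (v^2 - 8*v + 16)/(v^2 + 3*v - 10)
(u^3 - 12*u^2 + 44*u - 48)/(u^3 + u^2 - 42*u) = (u^2 - 6*u + 8)/(u*(u + 7))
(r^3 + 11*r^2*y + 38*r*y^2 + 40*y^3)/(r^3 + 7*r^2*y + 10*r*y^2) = (r + 4*y)/r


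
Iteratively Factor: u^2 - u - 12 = (u - 4)*(u + 3)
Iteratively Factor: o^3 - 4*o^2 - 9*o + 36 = (o - 4)*(o^2 - 9) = (o - 4)*(o + 3)*(o - 3)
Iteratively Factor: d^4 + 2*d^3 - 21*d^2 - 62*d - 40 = (d - 5)*(d^3 + 7*d^2 + 14*d + 8) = (d - 5)*(d + 4)*(d^2 + 3*d + 2) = (d - 5)*(d + 2)*(d + 4)*(d + 1)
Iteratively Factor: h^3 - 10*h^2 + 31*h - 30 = (h - 5)*(h^2 - 5*h + 6) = (h - 5)*(h - 2)*(h - 3)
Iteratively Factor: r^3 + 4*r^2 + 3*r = (r)*(r^2 + 4*r + 3) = r*(r + 3)*(r + 1)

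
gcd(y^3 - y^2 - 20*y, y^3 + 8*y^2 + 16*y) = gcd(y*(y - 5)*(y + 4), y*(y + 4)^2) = y^2 + 4*y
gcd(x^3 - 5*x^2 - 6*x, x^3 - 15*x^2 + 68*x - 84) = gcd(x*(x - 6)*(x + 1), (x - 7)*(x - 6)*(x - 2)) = x - 6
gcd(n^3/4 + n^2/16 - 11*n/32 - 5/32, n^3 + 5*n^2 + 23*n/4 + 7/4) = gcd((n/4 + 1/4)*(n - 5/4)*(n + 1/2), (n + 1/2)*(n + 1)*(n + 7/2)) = n^2 + 3*n/2 + 1/2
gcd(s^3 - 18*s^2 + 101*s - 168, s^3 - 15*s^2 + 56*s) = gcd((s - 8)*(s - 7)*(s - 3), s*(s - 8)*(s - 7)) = s^2 - 15*s + 56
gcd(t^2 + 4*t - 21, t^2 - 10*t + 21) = t - 3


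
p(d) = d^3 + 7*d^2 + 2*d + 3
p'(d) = 3*d^2 + 14*d + 2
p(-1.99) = 18.86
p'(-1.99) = -13.98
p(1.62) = 28.86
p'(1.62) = 32.55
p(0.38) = 4.83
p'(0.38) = 7.75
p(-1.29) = 9.92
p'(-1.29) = -11.07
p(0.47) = 5.59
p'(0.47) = 9.24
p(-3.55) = 39.38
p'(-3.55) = -9.89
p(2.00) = 43.00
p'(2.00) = 42.00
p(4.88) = 295.68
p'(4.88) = 141.76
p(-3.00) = 33.00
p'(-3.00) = -13.00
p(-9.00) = -177.00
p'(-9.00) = 119.00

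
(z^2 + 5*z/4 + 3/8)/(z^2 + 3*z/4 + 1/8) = (4*z + 3)/(4*z + 1)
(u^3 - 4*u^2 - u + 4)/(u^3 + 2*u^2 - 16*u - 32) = (u^2 - 1)/(u^2 + 6*u + 8)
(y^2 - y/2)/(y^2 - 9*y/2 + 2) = y/(y - 4)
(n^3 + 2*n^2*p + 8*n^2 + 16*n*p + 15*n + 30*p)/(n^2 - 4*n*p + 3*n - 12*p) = (-n^2 - 2*n*p - 5*n - 10*p)/(-n + 4*p)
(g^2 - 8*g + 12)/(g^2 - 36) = (g - 2)/(g + 6)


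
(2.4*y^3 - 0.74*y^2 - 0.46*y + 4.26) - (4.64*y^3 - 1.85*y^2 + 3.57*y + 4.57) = -2.24*y^3 + 1.11*y^2 - 4.03*y - 0.31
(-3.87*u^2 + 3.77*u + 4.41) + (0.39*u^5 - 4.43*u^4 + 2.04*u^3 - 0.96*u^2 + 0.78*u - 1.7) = 0.39*u^5 - 4.43*u^4 + 2.04*u^3 - 4.83*u^2 + 4.55*u + 2.71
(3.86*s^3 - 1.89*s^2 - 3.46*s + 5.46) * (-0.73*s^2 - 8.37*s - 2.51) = -2.8178*s^5 - 30.9285*s^4 + 8.6565*s^3 + 29.7183*s^2 - 37.0156*s - 13.7046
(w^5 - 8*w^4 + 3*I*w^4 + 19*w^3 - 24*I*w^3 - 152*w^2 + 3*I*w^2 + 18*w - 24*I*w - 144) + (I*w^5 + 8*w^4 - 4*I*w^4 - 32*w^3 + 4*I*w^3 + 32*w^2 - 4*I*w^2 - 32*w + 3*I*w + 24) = w^5 + I*w^5 - I*w^4 - 13*w^3 - 20*I*w^3 - 120*w^2 - I*w^2 - 14*w - 21*I*w - 120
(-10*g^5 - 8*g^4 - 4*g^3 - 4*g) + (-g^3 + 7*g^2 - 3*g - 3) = -10*g^5 - 8*g^4 - 5*g^3 + 7*g^2 - 7*g - 3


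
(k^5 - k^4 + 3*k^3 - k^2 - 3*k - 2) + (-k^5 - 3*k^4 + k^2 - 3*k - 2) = -4*k^4 + 3*k^3 - 6*k - 4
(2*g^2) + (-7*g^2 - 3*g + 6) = -5*g^2 - 3*g + 6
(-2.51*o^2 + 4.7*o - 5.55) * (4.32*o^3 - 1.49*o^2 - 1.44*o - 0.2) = -10.8432*o^5 + 24.0439*o^4 - 27.3646*o^3 + 2.0035*o^2 + 7.052*o + 1.11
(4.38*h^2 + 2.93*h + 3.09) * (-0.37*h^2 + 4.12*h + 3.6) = -1.6206*h^4 + 16.9615*h^3 + 26.6963*h^2 + 23.2788*h + 11.124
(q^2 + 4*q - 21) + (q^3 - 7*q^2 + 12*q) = q^3 - 6*q^2 + 16*q - 21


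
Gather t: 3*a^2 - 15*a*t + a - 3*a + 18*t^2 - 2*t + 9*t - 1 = 3*a^2 - 2*a + 18*t^2 + t*(7 - 15*a) - 1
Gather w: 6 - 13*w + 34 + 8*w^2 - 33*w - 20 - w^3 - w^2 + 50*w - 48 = -w^3 + 7*w^2 + 4*w - 28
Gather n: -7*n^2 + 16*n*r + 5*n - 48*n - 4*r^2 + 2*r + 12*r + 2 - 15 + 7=-7*n^2 + n*(16*r - 43) - 4*r^2 + 14*r - 6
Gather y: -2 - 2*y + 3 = 1 - 2*y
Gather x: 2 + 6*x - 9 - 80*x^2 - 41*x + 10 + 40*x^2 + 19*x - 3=-40*x^2 - 16*x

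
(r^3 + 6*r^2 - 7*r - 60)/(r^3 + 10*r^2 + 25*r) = (r^2 + r - 12)/(r*(r + 5))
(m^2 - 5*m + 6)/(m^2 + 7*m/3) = 3*(m^2 - 5*m + 6)/(m*(3*m + 7))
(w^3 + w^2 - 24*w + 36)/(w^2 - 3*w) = w + 4 - 12/w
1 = 1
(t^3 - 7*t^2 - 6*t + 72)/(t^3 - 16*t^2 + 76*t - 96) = (t^2 - t - 12)/(t^2 - 10*t + 16)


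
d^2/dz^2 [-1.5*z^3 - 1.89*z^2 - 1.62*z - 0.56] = -9.0*z - 3.78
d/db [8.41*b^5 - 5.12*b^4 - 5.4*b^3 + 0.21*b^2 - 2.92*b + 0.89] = 42.05*b^4 - 20.48*b^3 - 16.2*b^2 + 0.42*b - 2.92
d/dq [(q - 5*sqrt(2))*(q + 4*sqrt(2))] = 2*q - sqrt(2)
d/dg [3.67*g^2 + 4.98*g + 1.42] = 7.34*g + 4.98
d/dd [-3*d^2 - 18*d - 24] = -6*d - 18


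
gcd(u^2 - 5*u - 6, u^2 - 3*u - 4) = u + 1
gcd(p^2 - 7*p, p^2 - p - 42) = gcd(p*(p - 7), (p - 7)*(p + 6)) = p - 7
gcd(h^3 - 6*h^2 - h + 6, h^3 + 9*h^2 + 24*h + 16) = h + 1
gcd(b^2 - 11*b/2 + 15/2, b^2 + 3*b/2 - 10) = b - 5/2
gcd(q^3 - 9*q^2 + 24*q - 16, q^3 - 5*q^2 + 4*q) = q^2 - 5*q + 4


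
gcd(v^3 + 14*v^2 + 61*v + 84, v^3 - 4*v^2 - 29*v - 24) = v + 3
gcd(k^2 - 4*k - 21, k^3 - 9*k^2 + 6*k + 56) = k - 7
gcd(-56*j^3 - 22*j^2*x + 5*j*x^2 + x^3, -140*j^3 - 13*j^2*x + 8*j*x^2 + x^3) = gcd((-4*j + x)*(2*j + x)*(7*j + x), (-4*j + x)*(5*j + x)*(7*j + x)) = -28*j^2 + 3*j*x + x^2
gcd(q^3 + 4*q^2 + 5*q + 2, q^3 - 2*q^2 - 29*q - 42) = q + 2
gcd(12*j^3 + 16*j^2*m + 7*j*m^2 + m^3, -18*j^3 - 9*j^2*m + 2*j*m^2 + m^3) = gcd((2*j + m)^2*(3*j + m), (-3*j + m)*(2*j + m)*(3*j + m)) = 6*j^2 + 5*j*m + m^2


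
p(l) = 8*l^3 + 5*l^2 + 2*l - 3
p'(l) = 24*l^2 + 10*l + 2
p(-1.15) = -10.85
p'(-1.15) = 22.24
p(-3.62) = -324.22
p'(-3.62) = 280.31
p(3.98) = 588.52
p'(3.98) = 421.97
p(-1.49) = -21.34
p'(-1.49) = 40.38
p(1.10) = 15.90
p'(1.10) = 42.04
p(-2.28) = -76.39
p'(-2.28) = 103.96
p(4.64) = 913.11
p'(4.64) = 565.11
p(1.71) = 55.04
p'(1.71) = 89.28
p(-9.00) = -5448.00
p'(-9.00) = 1856.00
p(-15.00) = -25908.00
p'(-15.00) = 5252.00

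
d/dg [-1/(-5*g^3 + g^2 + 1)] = g*(2 - 15*g)/(-5*g^3 + g^2 + 1)^2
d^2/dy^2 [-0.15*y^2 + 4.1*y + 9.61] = -0.300000000000000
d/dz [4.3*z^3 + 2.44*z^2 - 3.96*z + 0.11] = 12.9*z^2 + 4.88*z - 3.96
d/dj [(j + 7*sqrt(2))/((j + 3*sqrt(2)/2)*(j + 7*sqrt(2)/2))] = 2*(-2*j^2 - 28*sqrt(2)*j - 119)/(4*j^4 + 40*sqrt(2)*j^3 + 284*j^2 + 420*sqrt(2)*j + 441)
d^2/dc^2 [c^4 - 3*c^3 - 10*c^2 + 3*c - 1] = 12*c^2 - 18*c - 20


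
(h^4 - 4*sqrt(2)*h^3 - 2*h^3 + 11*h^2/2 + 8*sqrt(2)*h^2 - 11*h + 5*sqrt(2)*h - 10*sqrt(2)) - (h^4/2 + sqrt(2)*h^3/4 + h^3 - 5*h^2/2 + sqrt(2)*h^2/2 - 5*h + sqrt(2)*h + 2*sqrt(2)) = h^4/2 - 17*sqrt(2)*h^3/4 - 3*h^3 + 8*h^2 + 15*sqrt(2)*h^2/2 - 6*h + 4*sqrt(2)*h - 12*sqrt(2)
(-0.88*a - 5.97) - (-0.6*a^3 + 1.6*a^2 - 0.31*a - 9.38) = 0.6*a^3 - 1.6*a^2 - 0.57*a + 3.41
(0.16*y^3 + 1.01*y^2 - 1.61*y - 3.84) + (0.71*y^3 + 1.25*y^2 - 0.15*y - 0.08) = 0.87*y^3 + 2.26*y^2 - 1.76*y - 3.92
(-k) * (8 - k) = k^2 - 8*k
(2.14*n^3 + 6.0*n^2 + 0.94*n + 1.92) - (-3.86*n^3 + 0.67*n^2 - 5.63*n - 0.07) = 6.0*n^3 + 5.33*n^2 + 6.57*n + 1.99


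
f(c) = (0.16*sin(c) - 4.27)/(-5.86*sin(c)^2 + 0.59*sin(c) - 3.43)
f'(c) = (11.72*sin(c)*cos(c) - 0.59*cos(c))*(0.16*sin(c) - 4.27)/(-5.86*sin(c)^2 + 0.59*sin(c) - 3.43)^2 + 0.16*cos(c)/(-5.86*sin(c)^2 + 0.59*sin(c) - 3.43)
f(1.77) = 0.48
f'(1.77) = 0.13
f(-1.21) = 0.49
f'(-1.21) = 0.21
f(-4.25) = 0.54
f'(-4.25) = 0.33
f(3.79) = 0.74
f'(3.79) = -0.74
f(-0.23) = 1.11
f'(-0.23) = 0.87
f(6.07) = 1.13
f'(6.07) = 0.85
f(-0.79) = 0.64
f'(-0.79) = 0.58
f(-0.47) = 0.89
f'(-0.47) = 0.92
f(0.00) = 1.24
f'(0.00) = 0.17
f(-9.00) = 0.93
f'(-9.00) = -0.95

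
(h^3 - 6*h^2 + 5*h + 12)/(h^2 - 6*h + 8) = (h^2 - 2*h - 3)/(h - 2)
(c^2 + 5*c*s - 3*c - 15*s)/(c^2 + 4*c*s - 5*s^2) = (3 - c)/(-c + s)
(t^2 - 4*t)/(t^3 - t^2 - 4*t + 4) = t*(t - 4)/(t^3 - t^2 - 4*t + 4)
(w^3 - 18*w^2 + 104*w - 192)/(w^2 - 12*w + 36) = (w^2 - 12*w + 32)/(w - 6)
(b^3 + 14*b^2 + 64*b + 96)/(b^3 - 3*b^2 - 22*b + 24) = (b^2 + 10*b + 24)/(b^2 - 7*b + 6)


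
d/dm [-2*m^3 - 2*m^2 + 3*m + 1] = -6*m^2 - 4*m + 3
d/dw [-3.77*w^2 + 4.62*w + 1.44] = 4.62 - 7.54*w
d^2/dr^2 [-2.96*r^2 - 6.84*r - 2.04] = -5.92000000000000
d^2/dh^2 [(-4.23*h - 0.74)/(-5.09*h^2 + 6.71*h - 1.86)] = ((49.2334 - 129.1842*h)*(5.09*h^2 - 6.71*h + 1.86) + (4.23*h + 0.74)*(10.18*h - 6.71)*(20.36*h - 13.42))/(5.09*h^2 - 6.71*h + 1.86)^3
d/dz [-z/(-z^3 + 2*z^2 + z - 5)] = (z^3 - 2*z^2 + z*(-3*z^2 + 4*z + 1) - z + 5)/(z^3 - 2*z^2 - z + 5)^2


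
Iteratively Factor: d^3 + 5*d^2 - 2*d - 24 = (d - 2)*(d^2 + 7*d + 12) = (d - 2)*(d + 4)*(d + 3)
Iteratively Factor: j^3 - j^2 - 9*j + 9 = (j - 3)*(j^2 + 2*j - 3) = (j - 3)*(j + 3)*(j - 1)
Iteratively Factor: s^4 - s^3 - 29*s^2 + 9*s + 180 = (s - 3)*(s^3 + 2*s^2 - 23*s - 60) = (s - 5)*(s - 3)*(s^2 + 7*s + 12) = (s - 5)*(s - 3)*(s + 3)*(s + 4)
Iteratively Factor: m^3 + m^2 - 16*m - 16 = (m + 4)*(m^2 - 3*m - 4) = (m + 1)*(m + 4)*(m - 4)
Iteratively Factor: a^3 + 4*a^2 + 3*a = (a + 3)*(a^2 + a) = (a + 1)*(a + 3)*(a)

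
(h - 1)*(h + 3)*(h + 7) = h^3 + 9*h^2 + 11*h - 21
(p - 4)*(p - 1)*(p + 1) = p^3 - 4*p^2 - p + 4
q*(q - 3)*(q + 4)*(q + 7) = q^4 + 8*q^3 - 5*q^2 - 84*q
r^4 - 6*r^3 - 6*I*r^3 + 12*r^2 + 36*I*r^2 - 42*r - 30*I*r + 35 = (r - 5)*(r - 7*I)*(-I*r + 1)*(I*r - I)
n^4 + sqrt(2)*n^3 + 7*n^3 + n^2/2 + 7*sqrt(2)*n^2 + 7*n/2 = n*(n + 7)*(n + sqrt(2)/2)^2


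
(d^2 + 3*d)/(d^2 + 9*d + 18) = d/(d + 6)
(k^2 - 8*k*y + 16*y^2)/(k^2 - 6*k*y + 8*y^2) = (-k + 4*y)/(-k + 2*y)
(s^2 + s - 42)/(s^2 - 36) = (s + 7)/(s + 6)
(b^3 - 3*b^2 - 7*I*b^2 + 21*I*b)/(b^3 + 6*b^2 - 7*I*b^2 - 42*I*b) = (b - 3)/(b + 6)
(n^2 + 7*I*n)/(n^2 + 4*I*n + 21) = n/(n - 3*I)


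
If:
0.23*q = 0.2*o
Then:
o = 1.15*q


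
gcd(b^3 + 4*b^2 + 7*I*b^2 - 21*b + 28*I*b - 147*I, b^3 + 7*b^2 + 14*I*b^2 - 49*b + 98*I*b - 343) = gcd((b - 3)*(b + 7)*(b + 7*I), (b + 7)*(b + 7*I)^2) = b^2 + b*(7 + 7*I) + 49*I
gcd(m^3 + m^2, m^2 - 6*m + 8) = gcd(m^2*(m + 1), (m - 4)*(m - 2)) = 1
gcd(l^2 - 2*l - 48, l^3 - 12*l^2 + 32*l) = l - 8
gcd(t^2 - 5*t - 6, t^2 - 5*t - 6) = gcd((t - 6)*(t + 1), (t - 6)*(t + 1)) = t^2 - 5*t - 6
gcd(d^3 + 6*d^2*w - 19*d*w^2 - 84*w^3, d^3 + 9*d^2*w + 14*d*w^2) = d + 7*w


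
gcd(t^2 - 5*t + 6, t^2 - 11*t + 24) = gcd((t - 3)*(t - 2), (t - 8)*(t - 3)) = t - 3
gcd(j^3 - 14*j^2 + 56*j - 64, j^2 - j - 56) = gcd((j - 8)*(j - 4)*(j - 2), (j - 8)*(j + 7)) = j - 8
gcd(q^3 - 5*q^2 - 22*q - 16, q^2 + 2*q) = q + 2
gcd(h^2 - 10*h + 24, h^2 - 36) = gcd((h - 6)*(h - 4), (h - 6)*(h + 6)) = h - 6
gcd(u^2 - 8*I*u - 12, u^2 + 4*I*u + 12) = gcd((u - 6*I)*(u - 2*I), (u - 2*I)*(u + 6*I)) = u - 2*I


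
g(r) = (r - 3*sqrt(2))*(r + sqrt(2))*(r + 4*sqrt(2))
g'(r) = (r - 3*sqrt(2))*(r + sqrt(2)) + (r - 3*sqrt(2))*(r + 4*sqrt(2)) + (r + sqrt(2))*(r + 4*sqrt(2)) = 3*r^2 + 4*sqrt(2)*r - 22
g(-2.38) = 20.96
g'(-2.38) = -18.47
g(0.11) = -36.33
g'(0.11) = -21.34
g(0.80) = -49.22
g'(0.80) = -15.55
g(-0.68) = -17.99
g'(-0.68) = -24.46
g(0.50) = -44.11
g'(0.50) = -18.42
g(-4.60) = 29.77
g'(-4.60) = 15.46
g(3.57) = -30.93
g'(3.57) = 36.43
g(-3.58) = 35.19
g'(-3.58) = -3.80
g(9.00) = 726.16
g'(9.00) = 271.91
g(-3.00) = 30.51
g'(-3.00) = -11.97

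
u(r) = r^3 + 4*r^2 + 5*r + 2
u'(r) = 3*r^2 + 8*r + 5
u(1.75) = 28.36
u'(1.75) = 28.19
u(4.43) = 189.59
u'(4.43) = 99.31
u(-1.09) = 0.01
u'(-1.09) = -0.16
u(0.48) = 5.43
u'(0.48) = 9.53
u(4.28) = 175.08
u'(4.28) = 94.20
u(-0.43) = 0.51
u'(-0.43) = 2.11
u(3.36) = 101.89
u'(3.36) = 65.75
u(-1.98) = 0.02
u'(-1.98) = 0.92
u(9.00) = 1100.00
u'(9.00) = 320.00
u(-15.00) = -2548.00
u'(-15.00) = 560.00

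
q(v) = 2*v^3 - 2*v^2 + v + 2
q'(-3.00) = 67.00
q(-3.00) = -73.00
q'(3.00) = 43.00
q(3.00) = 41.00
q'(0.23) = 0.40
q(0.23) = 2.15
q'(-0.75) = 7.38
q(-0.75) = -0.72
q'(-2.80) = 59.24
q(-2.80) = -60.38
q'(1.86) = 14.32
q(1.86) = 9.81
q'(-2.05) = 34.42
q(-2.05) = -25.69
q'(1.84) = 13.95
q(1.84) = 9.53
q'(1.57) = 9.51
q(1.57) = 6.38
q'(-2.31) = 42.26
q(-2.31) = -35.63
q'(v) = 6*v^2 - 4*v + 1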